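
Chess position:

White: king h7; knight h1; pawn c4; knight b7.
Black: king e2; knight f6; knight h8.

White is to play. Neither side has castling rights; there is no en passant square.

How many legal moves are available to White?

White to move; king on h7.
In check: yes, from the black knight on f6.
Legal moves: Kxh8, Kg7, Kh6.
Count: 3.

3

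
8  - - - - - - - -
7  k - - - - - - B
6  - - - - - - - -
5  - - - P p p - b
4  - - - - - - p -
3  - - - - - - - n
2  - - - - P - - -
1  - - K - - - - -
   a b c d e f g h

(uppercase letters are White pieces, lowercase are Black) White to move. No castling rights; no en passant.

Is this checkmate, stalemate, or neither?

White to move; white king on c1.
In check: no.
Legal moves for White: Bg8, Bg6, Bxf5, Kd2, Kc2, Kb2, Kd1, Kb1, d6, e3, e4.
White has 11 legal moves and is not in check → neither.

neither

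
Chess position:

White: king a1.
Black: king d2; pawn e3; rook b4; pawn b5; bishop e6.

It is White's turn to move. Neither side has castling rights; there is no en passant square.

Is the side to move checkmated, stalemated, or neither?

stalemate

White to move; white king on a1.
In check: no.
King squares — b1: attacked by Rb4; a2: attacked by Be6; b2: attacked by Rb4.
Legal moves for White: none.
Not in check and no legal moves → stalemate.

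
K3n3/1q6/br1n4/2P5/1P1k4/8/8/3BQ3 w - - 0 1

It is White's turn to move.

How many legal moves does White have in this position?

White to move; king on a8.
In check: yes, from the black queen on b7.
Legal moves: none.
Count: 0.

0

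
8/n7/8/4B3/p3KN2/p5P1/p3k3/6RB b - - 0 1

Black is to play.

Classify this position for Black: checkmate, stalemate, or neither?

neither

Black to move; black king on e2.
In check: yes, from the white knight on f4.
King squares — d1: attacked by Rg1; e1: attacked by Rg1; f1: attacked by Rg1; d2: available; f2: available; d3: attacked by Ke4; e3: attacked by Ke4; f3: attacked by Bh1.
Legal moves for Black: Kf2, Kd2.
Black is in check but has 2 legal moves → neither.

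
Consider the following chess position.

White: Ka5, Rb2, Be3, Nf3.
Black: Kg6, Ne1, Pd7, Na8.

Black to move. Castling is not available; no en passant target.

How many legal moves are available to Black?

Black to move; king on g6.
In check: no.
Legal moves: Nc7, Nb6, Kh7, Kg7, Kf7, Kf6, Kh5, Kf5, Nxf3, Nd3, Ng2, Nc2, d6, d5.
Count: 14.

14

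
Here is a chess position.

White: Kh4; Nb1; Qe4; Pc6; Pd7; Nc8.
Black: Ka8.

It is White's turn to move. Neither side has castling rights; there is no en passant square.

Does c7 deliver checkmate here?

yes

After c7: black king on a8; in check: yes, from the white queen on e4.
King squares — a7: attacked by Nc8; b7: attacked by Qe4; b8: attacked by Pc7.
Black has no legal moves → checkmate.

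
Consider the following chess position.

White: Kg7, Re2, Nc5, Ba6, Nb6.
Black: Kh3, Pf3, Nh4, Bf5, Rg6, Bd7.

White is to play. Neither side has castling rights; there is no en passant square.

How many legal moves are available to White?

4

White to move; king on g7.
In check: yes, from the black rook on g6.
Legal moves: Kh8, Kf8, Kh7, Kf7.
Count: 4.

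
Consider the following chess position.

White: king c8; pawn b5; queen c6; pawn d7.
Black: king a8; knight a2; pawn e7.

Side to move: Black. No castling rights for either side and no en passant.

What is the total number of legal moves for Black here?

1

Black to move; king on a8.
In check: yes, from the white queen on c6.
Legal moves: Ka7.
Count: 1.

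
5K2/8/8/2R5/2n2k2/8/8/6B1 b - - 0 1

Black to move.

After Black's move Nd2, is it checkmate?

After Nd2: white king on f8; in check: no.
White is not in check, so this cannot be checkmate.

no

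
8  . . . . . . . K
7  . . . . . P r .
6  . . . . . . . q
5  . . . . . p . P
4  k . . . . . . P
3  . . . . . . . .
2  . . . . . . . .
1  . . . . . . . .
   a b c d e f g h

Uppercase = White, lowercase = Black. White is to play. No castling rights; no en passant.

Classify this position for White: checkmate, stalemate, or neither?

White to move; white king on h8.
In check: yes, from the black queen on h6.
King squares — g7: attacked by Qh6; h7: attacked by Qh6; g8: attacked by Rg7.
Legal moves for White: none.
In check with no legal moves → checkmate.

checkmate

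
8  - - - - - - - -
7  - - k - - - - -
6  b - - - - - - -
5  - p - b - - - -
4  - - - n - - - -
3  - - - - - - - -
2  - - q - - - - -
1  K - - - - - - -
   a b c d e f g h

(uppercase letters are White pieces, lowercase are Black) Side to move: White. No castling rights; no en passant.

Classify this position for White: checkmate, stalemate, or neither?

White to move; white king on a1.
In check: no.
King squares — b1: attacked by Qc2; a2: attacked by Qc2; b2: attacked by Qc2.
Legal moves for White: none.
Not in check and no legal moves → stalemate.

stalemate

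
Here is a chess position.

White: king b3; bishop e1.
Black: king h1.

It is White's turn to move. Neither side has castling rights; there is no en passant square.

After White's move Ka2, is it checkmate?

After Ka2: black king on h1; in check: no.
Black is not in check, so this cannot be checkmate.

no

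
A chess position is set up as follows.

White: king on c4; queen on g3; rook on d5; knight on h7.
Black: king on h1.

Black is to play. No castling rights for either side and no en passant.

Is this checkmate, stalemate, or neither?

Black to move; black king on h1.
In check: no.
King squares — g1: attacked by Qg3; g2: attacked by Qg3; h2: attacked by Qg3.
Legal moves for Black: none.
Not in check and no legal moves → stalemate.

stalemate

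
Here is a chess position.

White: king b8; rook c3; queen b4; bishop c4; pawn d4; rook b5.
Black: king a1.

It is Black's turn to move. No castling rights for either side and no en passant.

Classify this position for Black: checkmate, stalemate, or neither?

Black to move; black king on a1.
In check: no.
King squares — b1: attacked by Qb4; a2: attacked by Bc4; b2: attacked by Qb4.
Legal moves for Black: none.
Not in check and no legal moves → stalemate.

stalemate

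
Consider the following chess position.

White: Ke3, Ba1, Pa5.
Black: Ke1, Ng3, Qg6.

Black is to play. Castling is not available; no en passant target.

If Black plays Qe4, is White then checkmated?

After Qe4: white king on e3; in check: yes, from the black queen on e4.
King squares — d2: attacked by Ke1; e2: attacked by Ke1; f2: attacked by Ke1; d3: attacked by Qe4; f3: attacked by Qe4; d4: attacked by Qe4; e4: attacked by Ng3; f4: attacked by Qe4.
White has no legal moves → checkmate.

yes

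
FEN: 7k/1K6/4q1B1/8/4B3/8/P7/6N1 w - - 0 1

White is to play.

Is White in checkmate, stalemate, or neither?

White to move; white king on b7.
In check: no.
Legal moves for White include: Kb8, Ka8, Kc7, Ka7, Be8, Bh7, Bf7, Bh5, Bgf5, Bc6, Bef5, Bd5, Bf3, Bd3, Bg2, Bc2, Bh1, Bb1, ... (list truncated; more exist).
White has legal moves and is not in check → neither.

neither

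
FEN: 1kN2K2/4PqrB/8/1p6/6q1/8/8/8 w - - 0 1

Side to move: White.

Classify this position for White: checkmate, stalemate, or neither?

White to move; white king on f8.
In check: yes, from the black queen on f7.
King squares — e7: own pawn; f7: attacked by Rg7; g7: attacked by Qg4; e8: attacked by Qf7; g8: attacked by Qf7.
Legal moves for White: none.
In check with no legal moves → checkmate.

checkmate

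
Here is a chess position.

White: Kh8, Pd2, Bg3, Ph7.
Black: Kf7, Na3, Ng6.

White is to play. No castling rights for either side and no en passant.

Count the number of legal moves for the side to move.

0

White to move; king on h8.
In check: yes, from the black knight on g6.
Legal moves: none.
Count: 0.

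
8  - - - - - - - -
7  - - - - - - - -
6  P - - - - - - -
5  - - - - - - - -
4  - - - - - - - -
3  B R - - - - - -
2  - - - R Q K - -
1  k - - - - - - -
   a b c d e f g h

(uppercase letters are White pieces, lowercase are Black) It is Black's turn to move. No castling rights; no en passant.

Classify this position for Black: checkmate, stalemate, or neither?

Black to move; black king on a1.
In check: no.
King squares — b1: attacked by Rb3; a2: attacked by Rd2; b2: attacked by Rd2.
Legal moves for Black: none.
Not in check and no legal moves → stalemate.

stalemate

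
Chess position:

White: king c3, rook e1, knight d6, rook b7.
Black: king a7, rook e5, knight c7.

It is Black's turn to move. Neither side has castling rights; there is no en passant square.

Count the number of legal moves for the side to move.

Black to move; king on a7.
In check: yes, from the white rook on b7.
Legal moves: Ka8, Ka6.
Count: 2.

2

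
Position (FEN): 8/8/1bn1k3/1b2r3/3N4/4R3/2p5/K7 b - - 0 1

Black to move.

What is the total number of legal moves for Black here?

Black to move; king on e6.
In check: yes, from the white knight on d4.
Legal moves: Kf7, Ke7, Kd7, Kf6, Kd6, Kd5, Nxd4, Bxd4+.
Count: 8.

8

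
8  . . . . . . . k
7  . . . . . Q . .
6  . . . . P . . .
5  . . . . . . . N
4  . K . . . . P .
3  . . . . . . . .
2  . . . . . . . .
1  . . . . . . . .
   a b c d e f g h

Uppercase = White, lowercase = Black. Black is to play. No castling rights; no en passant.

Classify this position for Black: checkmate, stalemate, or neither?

Black to move; black king on h8.
In check: no.
King squares — g7: attacked by Nh5; h7: attacked by Qf7; g8: attacked by Qf7.
Legal moves for Black: none.
Not in check and no legal moves → stalemate.

stalemate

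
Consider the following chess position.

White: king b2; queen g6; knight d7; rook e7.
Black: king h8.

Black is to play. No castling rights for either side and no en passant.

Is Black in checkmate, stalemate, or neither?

Black to move; black king on h8.
In check: no.
King squares — g7: attacked by Qg6; h7: attacked by Qg6; g8: attacked by Qg6.
Legal moves for Black: none.
Not in check and no legal moves → stalemate.

stalemate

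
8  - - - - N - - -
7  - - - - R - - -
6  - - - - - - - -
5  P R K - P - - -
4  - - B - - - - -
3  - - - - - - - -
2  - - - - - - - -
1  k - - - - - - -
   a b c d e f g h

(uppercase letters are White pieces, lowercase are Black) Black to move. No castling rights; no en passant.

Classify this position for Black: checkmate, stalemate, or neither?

Black to move; black king on a1.
In check: no.
King squares — b1: attacked by Rb5; a2: attacked by Bc4; b2: attacked by Rb5.
Legal moves for Black: none.
Not in check and no legal moves → stalemate.

stalemate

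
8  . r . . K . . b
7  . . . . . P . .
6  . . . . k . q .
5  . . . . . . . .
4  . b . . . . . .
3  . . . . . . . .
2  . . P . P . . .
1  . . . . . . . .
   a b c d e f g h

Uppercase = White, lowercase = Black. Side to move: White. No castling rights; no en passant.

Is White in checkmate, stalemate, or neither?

checkmate

White to move; white king on e8.
In check: yes, from the black rook on b8.
King squares — d7: attacked by Ke6; e7: attacked by Bb4; f7: own pawn; d8: attacked by Rb8; f8: attacked by Bb4.
Legal moves for White: none.
In check with no legal moves → checkmate.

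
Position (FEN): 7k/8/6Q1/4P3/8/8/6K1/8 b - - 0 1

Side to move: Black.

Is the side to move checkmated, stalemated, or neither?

Black to move; black king on h8.
In check: no.
King squares — g7: attacked by Qg6; h7: attacked by Qg6; g8: attacked by Qg6.
Legal moves for Black: none.
Not in check and no legal moves → stalemate.

stalemate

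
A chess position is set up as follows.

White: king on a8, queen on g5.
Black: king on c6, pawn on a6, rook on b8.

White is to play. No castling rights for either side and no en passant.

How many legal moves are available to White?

White to move; king on a8.
In check: yes, from the black rook on b8.
Legal moves: Kxb8, Ka7.
Count: 2.

2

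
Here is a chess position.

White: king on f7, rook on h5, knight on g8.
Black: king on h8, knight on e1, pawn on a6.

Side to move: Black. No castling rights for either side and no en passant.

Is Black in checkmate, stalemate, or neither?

checkmate

Black to move; black king on h8.
In check: yes, from the white rook on h5.
King squares — g7: attacked by Kf7; h7: attacked by Rh5; g8: attacked by Kf7.
Legal moves for Black: none.
In check with no legal moves → checkmate.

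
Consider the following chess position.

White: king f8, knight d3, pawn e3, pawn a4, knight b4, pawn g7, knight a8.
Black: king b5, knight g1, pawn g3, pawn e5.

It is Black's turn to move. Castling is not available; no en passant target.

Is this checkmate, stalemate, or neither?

Black to move; black king on b5.
In check: yes, from the white pawn on a4.
King squares — a4: available; b4: attacked by Nd3; c4: available; a5: available; c5: attacked by Nd3; a6: attacked by Nb4; b6: attacked by Na8; c6: attacked by Nb4.
Legal moves for Black: Ka5, Kc4, Kxa4.
Black is in check but has 3 legal moves → neither.

neither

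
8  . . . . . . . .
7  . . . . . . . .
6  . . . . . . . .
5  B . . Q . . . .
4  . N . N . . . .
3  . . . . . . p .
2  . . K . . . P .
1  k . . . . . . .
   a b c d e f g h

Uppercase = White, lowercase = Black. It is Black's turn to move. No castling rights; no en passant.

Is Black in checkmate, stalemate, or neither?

stalemate

Black to move; black king on a1.
In check: no.
King squares — b1: attacked by Kc2; a2: attacked by Nb4; b2: attacked by Kc2.
Legal moves for Black: none.
Not in check and no legal moves → stalemate.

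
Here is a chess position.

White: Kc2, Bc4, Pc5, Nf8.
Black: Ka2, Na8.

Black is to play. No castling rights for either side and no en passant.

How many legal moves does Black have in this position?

2

Black to move; king on a2.
In check: yes, from the white bishop on c4.
Legal moves: Ka3, Ka1.
Count: 2.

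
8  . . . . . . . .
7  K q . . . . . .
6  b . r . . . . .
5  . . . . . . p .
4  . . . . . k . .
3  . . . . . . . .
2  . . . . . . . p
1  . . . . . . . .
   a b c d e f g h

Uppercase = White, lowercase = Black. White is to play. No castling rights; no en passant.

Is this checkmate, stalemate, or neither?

White to move; white king on a7.
In check: yes, from the black queen on b7.
King squares — a6: attacked by Rc6; b6: attacked by Rc6; b7: attacked by Ba6; a8: attacked by Qb7; b8: attacked by Qb7.
Legal moves for White: none.
In check with no legal moves → checkmate.

checkmate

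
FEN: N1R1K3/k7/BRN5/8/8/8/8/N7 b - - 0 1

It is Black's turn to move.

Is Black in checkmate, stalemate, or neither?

checkmate

Black to move; black king on a7.
In check: yes, from the white knight on c6.
King squares — a6: attacked by Rb6; b6: attacked by Na8; b7: attacked by Ba6; a8: attacked by Rc8; b8: attacked by Rb6.
Legal moves for Black: none.
In check with no legal moves → checkmate.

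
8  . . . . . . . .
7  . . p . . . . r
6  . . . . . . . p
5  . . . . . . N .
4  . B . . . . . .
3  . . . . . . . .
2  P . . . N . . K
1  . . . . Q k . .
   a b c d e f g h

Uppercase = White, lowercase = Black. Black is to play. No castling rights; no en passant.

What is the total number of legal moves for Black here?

0

Black to move; king on f1.
In check: yes, from the white queen on e1.
Legal moves: none.
Count: 0.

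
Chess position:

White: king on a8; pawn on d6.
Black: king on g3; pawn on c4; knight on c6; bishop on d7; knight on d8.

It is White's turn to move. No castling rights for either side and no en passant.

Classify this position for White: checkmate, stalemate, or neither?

White to move; white king on a8.
In check: no.
King squares — a7: attacked by Nc6; b7: attacked by Nd8; b8: attacked by Nc6.
Legal moves for White: none.
Not in check and no legal moves → stalemate.

stalemate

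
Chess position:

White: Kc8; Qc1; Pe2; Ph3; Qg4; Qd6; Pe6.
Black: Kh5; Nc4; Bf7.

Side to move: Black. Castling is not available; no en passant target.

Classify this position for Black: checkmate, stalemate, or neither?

checkmate

Black to move; black king on h5.
In check: yes, from the white queen on g4.
King squares — g4: attacked by Ph3; h4: attacked by Qg4; g5: attacked by Qc1; g6: attacked by Qg4; h6: attacked by Qc1.
Legal moves for Black: none.
In check with no legal moves → checkmate.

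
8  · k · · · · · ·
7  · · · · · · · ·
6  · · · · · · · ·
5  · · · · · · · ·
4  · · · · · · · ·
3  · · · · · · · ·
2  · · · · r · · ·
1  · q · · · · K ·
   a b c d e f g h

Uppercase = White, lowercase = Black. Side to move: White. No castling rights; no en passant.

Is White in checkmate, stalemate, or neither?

White to move; white king on g1.
In check: yes, from the black queen on b1.
King squares — f1: attacked by Qb1; h1: attacked by Qb1; f2: attacked by Re2; g2: attacked by Re2; h2: attacked by Re2.
Legal moves for White: none.
In check with no legal moves → checkmate.

checkmate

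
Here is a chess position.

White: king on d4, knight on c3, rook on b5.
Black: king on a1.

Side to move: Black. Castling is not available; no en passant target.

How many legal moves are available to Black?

Black to move; king on a1.
In check: no.
Legal moves: none.
Count: 0.

0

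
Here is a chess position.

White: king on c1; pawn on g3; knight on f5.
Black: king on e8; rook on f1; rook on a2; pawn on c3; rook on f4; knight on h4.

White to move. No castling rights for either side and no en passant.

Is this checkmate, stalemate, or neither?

checkmate

White to move; white king on c1.
In check: yes, from the black rook on f1.
King squares — b1: attacked by Rf1; d1: attacked by Rf1; b2: attacked by Ra2; c2: attacked by Ra2; d2: attacked by Ra2.
Legal moves for White: none.
In check with no legal moves → checkmate.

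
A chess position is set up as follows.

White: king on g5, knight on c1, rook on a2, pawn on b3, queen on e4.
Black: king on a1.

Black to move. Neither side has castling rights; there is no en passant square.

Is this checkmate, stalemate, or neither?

Black to move; black king on a1.
In check: yes, from the white rook on a2.
King squares — b1: attacked by Qe4; a2: attacked by Nc1; b2: attacked by Ra2.
Legal moves for Black: none.
In check with no legal moves → checkmate.

checkmate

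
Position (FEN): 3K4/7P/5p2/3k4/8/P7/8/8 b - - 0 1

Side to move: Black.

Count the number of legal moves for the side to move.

9

Black to move; king on d5.
In check: no.
Legal moves: Ke6, Kd6, Kc6, Ke5, Kc5, Ke4, Kd4, Kc4, f5.
Count: 9.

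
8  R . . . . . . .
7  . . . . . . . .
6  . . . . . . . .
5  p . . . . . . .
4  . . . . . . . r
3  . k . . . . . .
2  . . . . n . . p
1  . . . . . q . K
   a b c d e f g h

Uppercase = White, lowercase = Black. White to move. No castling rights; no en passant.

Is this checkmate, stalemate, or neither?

checkmate

White to move; white king on h1.
In check: yes, from the black queen on f1.
King squares — g1: attacked by Qf1; g2: attacked by Qf1; h2: attacked by Rh4.
Legal moves for White: none.
In check with no legal moves → checkmate.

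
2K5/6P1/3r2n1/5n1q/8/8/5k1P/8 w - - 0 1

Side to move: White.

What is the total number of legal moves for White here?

9

White to move; king on c8.
In check: no.
Legal moves: Kb8, Kc7, Kb7, g8=Q, g8=R, g8=B, g8=N, h3, h4.
Count: 9.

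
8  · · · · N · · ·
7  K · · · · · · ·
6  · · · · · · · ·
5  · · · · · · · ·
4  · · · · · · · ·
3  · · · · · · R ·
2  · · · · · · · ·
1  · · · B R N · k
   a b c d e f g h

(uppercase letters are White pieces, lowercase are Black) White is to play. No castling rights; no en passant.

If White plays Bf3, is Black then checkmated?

yes

After Bf3: black king on h1; in check: yes, from the white bishop on f3.
King squares — g1: attacked by Rg3; g2: attacked by Bf3; h2: attacked by Nf1.
Black has no legal moves → checkmate.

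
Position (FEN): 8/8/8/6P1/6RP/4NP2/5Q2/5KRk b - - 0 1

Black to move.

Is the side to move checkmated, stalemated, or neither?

Black to move; black king on h1.
In check: yes, from the white rook on g1.
King squares — g1: attacked by Kf1; g2: attacked by Kf1; h2: attacked by Qf2.
Legal moves for Black: none.
In check with no legal moves → checkmate.

checkmate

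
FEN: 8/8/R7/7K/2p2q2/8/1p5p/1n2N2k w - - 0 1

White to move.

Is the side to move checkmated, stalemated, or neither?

neither

White to move; white king on h5.
In check: no.
Legal moves for White include: Ra8, Ra7, Rh6, Rg6, Rf6, Re6, Rd6, Rc6, Rb6, Ra5, Ra4, Ra3, Ra2, Ra1, Kg6, Nf3, Nd3, Ng2, ... (list truncated; more exist).
White has legal moves and is not in check → neither.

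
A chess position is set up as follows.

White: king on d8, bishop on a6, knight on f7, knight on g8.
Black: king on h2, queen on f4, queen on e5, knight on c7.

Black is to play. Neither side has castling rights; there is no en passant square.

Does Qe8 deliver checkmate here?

yes

After Qe8: white king on d8; in check: yes, from the black queen on e8.
King squares — c7: attacked by Qf4; d7: attacked by Qe8; e7: attacked by Qe8; c8: attacked by Qe8; e8: attacked by Nc7.
White has no legal moves → checkmate.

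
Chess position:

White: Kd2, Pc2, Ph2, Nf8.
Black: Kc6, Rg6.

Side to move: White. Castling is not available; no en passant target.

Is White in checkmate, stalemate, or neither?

neither

White to move; white king on d2.
In check: no.
Legal moves for White: Nh7, Nd7, Nxg6, Ne6, Ke3, Kd3, Kc3, Ke2, Ke1, Kd1, Kc1, h3, c3, h4, c4.
White has 15 legal moves and is not in check → neither.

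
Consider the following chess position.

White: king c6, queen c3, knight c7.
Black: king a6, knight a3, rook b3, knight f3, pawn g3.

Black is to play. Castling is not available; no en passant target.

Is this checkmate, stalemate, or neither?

neither

Black to move; black king on a6.
In check: yes, from the white knight on c7.
Legal moves for Black: Ka7.
Black is in check but has 1 legal move → neither.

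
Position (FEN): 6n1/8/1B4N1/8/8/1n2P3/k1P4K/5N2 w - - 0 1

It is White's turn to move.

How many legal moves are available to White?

White to move; king on h2.
In check: no.
Legal moves: Nh8, Nf8, Ne7, Ne5, Nh4, Nf4, Bd8, Bc7, Ba7, Bc5, Ba5, Bd4, Kh3, Kg3, Kg2, Kh1, Kg1, Ng3, Nd2, cxb3, e4, c3, c4.
Count: 23.

23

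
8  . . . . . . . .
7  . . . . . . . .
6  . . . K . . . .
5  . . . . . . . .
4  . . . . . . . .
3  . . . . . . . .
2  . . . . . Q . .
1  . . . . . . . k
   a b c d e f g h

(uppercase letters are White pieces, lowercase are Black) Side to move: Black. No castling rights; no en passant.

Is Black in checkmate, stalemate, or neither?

stalemate

Black to move; black king on h1.
In check: no.
King squares — g1: attacked by Qf2; g2: attacked by Qf2; h2: attacked by Qf2.
Legal moves for Black: none.
Not in check and no legal moves → stalemate.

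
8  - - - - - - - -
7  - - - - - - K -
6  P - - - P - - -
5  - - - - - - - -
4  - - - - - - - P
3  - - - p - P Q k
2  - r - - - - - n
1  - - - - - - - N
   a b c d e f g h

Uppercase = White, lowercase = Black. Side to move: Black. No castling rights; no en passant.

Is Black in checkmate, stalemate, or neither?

Black to move; black king on h3.
In check: yes, from the white queen on g3.
King squares — g2: attacked by Qg3; h2: own knight; g3: attacked by Nh1; g4: attacked by Pf3; h4: attacked by Qg3.
Legal moves for Black: none.
In check with no legal moves → checkmate.

checkmate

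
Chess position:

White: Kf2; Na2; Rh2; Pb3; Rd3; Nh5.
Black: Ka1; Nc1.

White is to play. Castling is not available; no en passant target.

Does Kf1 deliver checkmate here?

After Kf1: black king on a1; in check: no.
Black is not in check, so this cannot be checkmate.

no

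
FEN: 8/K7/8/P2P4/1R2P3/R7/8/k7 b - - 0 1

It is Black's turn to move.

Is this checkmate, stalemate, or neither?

checkmate

Black to move; black king on a1.
In check: yes, from the white rook on a3.
King squares — b1: attacked by Rb4; a2: attacked by Ra3; b2: attacked by Rb4.
Legal moves for Black: none.
In check with no legal moves → checkmate.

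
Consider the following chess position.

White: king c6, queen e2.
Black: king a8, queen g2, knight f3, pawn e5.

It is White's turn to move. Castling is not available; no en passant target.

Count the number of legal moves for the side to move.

24

White to move; king on c6.
In check: no.
Legal moves: Kd7, Kc7, Kd6, Kb6, Kd5, Kc5, Kb5, Qa6+, Qxe5, Qb5, Qe4, Qc4, Qxf3, Qe3, Qd3, Qxg2, Qf2, Qd2, Qc2, Qb2, Qa2+, Qf1, Qe1, Qd1.
Count: 24.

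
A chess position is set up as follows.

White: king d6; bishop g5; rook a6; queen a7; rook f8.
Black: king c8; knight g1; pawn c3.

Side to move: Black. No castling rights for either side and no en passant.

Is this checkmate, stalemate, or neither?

Black to move; black king on c8.
In check: yes, from the white rook on f8.
King squares — b7: attacked by Qa7; c7: attacked by Kd6; d7: attacked by Kd6; b8: attacked by Qa7; d8: attacked by Bg5.
Legal moves for Black: none.
In check with no legal moves → checkmate.

checkmate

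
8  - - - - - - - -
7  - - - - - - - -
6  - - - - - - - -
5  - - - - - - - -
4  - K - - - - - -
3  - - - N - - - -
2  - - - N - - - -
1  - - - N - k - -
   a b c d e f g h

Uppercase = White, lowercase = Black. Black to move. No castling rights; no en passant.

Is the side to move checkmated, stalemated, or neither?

Black to move; black king on f1.
In check: yes, from the white knight on d2.
King squares — e1: attacked by Nd3; g1: available; e2: available; f2: attacked by Nd1; g2: available.
Legal moves for Black: Kg2, Ke2, Kg1.
Black is in check but has 3 legal moves → neither.

neither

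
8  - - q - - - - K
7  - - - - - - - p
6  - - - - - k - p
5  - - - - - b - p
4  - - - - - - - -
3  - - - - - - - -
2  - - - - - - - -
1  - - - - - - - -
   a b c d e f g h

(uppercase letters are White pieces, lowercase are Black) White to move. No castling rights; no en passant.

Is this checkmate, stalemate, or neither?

White to move; white king on h8.
In check: yes, from the black queen on c8.
King squares — g7: attacked by Kf6; h7: attacked by Bf5; g8: attacked by Qc8.
Legal moves for White: none.
In check with no legal moves → checkmate.

checkmate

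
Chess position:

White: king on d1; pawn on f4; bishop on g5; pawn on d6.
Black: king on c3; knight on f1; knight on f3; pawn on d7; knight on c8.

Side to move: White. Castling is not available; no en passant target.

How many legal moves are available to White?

White to move; king on d1.
In check: no.
Legal moves: Bd8, Be7, Bh6, Bf6+, Bh4, Ke2, Kc1, f5.
Count: 8.

8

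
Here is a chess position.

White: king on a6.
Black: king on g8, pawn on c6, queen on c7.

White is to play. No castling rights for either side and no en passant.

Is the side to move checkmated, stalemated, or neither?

White to move; white king on a6.
In check: no.
King squares — a5: attacked by Qc7; b5: attacked by Pc6; b6: attacked by Qc7; a7: attacked by Qc7; b7: attacked by Qc7.
Legal moves for White: none.
Not in check and no legal moves → stalemate.

stalemate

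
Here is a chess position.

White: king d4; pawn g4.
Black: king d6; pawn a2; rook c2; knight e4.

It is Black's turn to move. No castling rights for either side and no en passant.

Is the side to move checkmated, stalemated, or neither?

Black to move; black king on d6.
In check: no.
Legal moves for Black include: Ke7, Kd7, Kc7, Ke6, Kc6, Nf6, Ng5, Nc5, Ng3, Nc3, Nf2, Nd2, Rc8, Rc7, Rc6, Rc5, Rc4+, Rc3, ... (list truncated; more exist).
Black has legal moves and is not in check → neither.

neither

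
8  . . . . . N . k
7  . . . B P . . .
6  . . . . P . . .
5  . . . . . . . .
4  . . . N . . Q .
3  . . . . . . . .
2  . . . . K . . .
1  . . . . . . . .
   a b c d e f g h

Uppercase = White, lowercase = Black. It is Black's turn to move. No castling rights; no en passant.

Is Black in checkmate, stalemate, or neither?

Black to move; black king on h8.
In check: no.
King squares — g7: attacked by Qg4; h7: attacked by Nf8; g8: attacked by Qg4.
Legal moves for Black: none.
Not in check and no legal moves → stalemate.

stalemate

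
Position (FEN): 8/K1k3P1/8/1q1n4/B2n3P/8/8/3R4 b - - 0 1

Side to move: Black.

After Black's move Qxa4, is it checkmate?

After Qxa4: white king on a7; in check: yes, from the black queen on a4.
King squares — a6: attacked by Qa4; b6: attacked by Nd5; b7: attacked by Kc7; a8: attacked by Qa4; b8: attacked by Kc7.
White has no legal moves → checkmate.

yes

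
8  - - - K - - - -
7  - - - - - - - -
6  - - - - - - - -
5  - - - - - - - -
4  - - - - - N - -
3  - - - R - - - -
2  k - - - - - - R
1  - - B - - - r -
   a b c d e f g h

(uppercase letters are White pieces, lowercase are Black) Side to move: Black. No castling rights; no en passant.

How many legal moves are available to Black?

3

Black to move; king on a2.
In check: yes, from the white rook on h2.
Legal moves: Kb1, Ka1, Rg2.
Count: 3.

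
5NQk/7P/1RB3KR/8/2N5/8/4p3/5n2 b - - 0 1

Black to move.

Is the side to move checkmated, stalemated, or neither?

checkmate

Black to move; black king on h8.
In check: yes, from the white queen on g8.
King squares — g7: attacked by Kg6; h7: attacked by Kg6; g8: attacked by Ph7.
Legal moves for Black: none.
In check with no legal moves → checkmate.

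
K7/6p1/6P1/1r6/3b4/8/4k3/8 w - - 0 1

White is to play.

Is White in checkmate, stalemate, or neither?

White to move; white king on a8.
In check: no.
King squares — a7: attacked by Bd4; b7: attacked by Rb5; b8: attacked by Rb5.
Legal moves for White: none.
Not in check and no legal moves → stalemate.

stalemate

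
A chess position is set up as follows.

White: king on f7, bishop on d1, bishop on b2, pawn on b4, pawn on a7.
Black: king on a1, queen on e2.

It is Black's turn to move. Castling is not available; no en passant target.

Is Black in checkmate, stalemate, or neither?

neither

Black to move; black king on a1.
In check: yes, from the white bishop on b2.
King squares — b1: available; a2: available; b2: available.
Legal moves for Black: Kxb2, Ka2, Kb1, Qxb2.
Black is in check but has 4 legal moves → neither.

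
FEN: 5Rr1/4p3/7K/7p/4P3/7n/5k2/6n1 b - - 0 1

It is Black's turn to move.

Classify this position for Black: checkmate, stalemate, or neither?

Black to move; black king on f2.
In check: yes, from the white rook on f8.
Legal moves for Black: Kg3, Ke3, Kg2, Ke2, Ke1, Rxf8, Nf4, Nf3.
Black is in check but has 8 legal moves → neither.

neither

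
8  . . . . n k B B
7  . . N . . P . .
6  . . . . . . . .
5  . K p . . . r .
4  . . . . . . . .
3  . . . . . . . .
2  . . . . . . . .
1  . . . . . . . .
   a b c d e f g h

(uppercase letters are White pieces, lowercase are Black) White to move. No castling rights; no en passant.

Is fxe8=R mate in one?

After fxe8=R: black king on f8; in check: yes, from the white rook on e8.
King squares — e7: attacked by Re8; f7: attacked by Bg8; g7: attacked by Bh8; e8: attacked by Nc7; g8: attacked by Re8.
Black has no legal moves → checkmate.

yes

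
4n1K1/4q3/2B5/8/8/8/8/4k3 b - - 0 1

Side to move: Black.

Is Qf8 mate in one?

After Qf8: white king on g8; in check: yes, from the black queen on f8.
White has 2 legal replies: Kxf8, Kh7.
In check but a legal move exists → not checkmate.

no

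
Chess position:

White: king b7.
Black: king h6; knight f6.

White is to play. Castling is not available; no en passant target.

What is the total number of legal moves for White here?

White to move; king on b7.
In check: no.
Legal moves: Kc8, Kb8, Ka8, Kc7, Ka7, Kc6, Kb6, Ka6.
Count: 8.

8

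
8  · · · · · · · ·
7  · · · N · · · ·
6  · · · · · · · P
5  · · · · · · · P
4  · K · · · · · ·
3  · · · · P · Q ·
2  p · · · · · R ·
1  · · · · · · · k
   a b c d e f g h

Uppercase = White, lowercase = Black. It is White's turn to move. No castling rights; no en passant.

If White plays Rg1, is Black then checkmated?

yes

After Rg1: black king on h1; in check: yes, from the white rook on g1.
King squares — g1: attacked by Qg3; g2: attacked by Rg1; h2: attacked by Qg3.
Black has no legal moves → checkmate.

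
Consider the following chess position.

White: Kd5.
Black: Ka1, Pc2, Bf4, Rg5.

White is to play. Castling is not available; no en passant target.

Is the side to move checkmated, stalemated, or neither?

White to move; white king on d5.
In check: yes, from the black rook on g5.
Legal moves for White: Ke6, Kc6, Ke4, Kd4, Kc4.
White is in check but has 5 legal moves → neither.

neither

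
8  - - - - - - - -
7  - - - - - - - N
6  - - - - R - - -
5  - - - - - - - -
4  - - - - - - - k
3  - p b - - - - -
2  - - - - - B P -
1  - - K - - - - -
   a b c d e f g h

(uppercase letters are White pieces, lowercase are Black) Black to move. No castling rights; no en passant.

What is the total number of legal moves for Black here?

Black to move; king on h4.
In check: yes, from the white bishop on f2.
Legal moves: Kh5, Kg4.
Count: 2.

2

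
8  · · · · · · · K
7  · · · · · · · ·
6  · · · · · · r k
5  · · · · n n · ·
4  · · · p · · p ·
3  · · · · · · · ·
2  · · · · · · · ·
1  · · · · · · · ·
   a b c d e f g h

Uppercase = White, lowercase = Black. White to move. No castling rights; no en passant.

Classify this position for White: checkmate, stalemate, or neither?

White to move; white king on h8.
In check: no.
King squares — g7: attacked by Nf5; h7: attacked by Kh6; g8: attacked by Rg6.
Legal moves for White: none.
Not in check and no legal moves → stalemate.

stalemate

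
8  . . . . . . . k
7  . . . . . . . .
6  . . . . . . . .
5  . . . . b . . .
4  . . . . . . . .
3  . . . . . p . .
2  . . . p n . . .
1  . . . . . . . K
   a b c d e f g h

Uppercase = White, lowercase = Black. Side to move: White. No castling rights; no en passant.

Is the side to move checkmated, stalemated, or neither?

stalemate

White to move; white king on h1.
In check: no.
King squares — g1: attacked by Ne2; g2: attacked by Pf3; h2: attacked by Be5.
Legal moves for White: none.
Not in check and no legal moves → stalemate.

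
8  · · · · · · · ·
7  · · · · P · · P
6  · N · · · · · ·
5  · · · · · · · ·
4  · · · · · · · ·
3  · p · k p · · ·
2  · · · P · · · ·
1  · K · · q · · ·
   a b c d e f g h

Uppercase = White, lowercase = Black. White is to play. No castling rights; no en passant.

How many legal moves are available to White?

1

White to move; king on b1.
In check: yes, from the black queen on e1.
Legal moves: Kb2.
Count: 1.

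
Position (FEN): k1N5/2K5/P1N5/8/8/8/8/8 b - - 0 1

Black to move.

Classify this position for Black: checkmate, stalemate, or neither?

Black to move; black king on a8.
In check: no.
King squares — a7: attacked by Nc6; b7: attacked by Pa6; b8: attacked by Nc6.
Legal moves for Black: none.
Not in check and no legal moves → stalemate.

stalemate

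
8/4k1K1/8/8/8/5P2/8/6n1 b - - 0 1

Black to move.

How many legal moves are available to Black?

8

Black to move; king on e7.
In check: no.
Legal moves: Ke8, Kd8, Kd7, Ke6, Kd6, Nh3, Nxf3, Ne2.
Count: 8.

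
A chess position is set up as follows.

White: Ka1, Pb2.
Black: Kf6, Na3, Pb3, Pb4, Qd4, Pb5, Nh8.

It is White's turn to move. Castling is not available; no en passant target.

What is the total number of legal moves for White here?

White to move; king on a1.
In check: no.
Legal moves: none.
Count: 0.

0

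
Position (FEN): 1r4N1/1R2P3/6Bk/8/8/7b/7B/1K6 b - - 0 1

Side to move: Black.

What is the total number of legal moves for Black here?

4

Black to move; king on h6.
In check: yes, from the white knight on g8.
Legal moves: Kg7, Kxg6, Kg5, Rxg8.
Count: 4.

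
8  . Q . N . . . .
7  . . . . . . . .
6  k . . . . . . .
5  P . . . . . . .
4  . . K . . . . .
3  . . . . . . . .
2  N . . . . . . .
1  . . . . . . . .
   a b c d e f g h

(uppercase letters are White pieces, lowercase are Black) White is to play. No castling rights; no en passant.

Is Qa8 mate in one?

yes

After Qa8: black king on a6; in check: yes, from the white queen on a8.
King squares — a5: attacked by Qa8; b5: attacked by Kc4; b6: attacked by Pa5; a7: attacked by Qa8; b7: attacked by Qa8.
Black has no legal moves → checkmate.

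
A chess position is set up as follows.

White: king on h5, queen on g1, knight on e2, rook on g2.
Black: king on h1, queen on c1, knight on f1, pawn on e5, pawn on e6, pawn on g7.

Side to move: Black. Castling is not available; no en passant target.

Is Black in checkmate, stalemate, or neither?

checkmate

Black to move; black king on h1.
In check: yes, from the white queen on g1.
King squares — g1: attacked by Ne2; g2: attacked by Qg1; h2: attacked by Qg1.
Legal moves for Black: none.
In check with no legal moves → checkmate.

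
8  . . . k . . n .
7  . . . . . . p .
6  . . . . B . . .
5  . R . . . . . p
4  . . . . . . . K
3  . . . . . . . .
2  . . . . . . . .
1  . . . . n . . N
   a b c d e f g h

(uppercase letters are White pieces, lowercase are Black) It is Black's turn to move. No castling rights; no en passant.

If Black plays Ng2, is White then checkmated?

After Ng2: white king on h4; in check: yes, from the black knight on g2.
White has 4 legal replies: Kxh5, Kg5, Kh3, Kg3.
In check but a legal move exists → not checkmate.

no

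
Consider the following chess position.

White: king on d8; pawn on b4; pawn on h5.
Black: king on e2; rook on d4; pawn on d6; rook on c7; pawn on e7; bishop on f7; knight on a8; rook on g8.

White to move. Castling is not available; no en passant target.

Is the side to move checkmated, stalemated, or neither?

checkmate

White to move; white king on d8.
In check: yes, from the black rook on g8.
King squares — c7: attacked by Na8; d7: attacked by Rc7; e7: attacked by Rc7; c8: attacked by Rc7; e8: attacked by Bf7.
Legal moves for White: none.
In check with no legal moves → checkmate.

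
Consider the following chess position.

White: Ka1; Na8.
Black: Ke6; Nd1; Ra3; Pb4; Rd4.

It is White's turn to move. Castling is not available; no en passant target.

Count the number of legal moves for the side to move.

White to move; king on a1.
In check: yes, from the black rook on a3.
Legal moves: Kb1.
Count: 1.

1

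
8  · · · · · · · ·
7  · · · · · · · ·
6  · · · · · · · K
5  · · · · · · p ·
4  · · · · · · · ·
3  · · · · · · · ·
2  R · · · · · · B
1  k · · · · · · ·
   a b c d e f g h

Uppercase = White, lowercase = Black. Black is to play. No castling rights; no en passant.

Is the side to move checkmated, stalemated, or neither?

Black to move; black king on a1.
In check: yes, from the white rook on a2.
King squares — b1: available; a2: available; b2: attacked by Ra2.
Legal moves for Black: Kxa2, Kb1.
Black is in check but has 2 legal moves → neither.

neither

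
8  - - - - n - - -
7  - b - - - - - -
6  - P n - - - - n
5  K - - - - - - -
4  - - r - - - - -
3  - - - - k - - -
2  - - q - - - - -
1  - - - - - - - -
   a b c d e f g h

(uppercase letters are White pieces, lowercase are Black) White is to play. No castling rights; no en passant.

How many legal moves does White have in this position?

1

White to move; king on a5.
In check: yes, from the black knight on c6.
Legal moves: Kb5.
Count: 1.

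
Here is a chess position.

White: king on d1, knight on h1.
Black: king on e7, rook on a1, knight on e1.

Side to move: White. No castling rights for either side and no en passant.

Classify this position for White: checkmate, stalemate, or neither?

White to move; white king on d1.
In check: yes, from the black rook on a1.
King squares — c1: attacked by Ra1; e1: attacked by Ra1; c2: attacked by Ne1; d2: available; e2: available.
Legal moves for White: Ke2, Kd2.
White is in check but has 2 legal moves → neither.

neither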